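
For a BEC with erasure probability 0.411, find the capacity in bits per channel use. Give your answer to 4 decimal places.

Binary erasure channel: capacity C = 1 − ε.
C = 1 − 0.411 = 0.5890 bits per channel use.

0.5890 bits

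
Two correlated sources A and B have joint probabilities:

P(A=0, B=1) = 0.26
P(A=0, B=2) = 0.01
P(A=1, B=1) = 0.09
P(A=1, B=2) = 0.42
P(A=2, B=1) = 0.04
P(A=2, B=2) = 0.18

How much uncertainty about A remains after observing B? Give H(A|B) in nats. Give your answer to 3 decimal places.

Chain rule: H(A|B) = H(A,B) − H(B).
Marginals: p(A) = (0.2700, 0.5100, 0.2200), p(B) = (0.3900, 0.6100).
H(A,B) = 1.4148 nats; H(B) = 0.6687 nats.
H(A|B) = 1.4148 − 0.6687 = 0.746 nats.

0.746 nats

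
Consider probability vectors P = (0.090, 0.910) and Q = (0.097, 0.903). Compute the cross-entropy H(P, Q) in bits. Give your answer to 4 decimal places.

0.4369 bits

H(P,Q) = −Σ p·log₂ q.
  −0.090·log₂(0.097) = 0.30293
  −0.910·log₂(0.903) = 0.13395
H(P,Q) = 0.4369 bits.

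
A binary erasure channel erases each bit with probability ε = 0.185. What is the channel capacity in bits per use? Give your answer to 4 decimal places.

0.8150 bits

Binary erasure channel: capacity C = 1 − ε.
C = 1 − 0.185 = 0.8150 bits per channel use.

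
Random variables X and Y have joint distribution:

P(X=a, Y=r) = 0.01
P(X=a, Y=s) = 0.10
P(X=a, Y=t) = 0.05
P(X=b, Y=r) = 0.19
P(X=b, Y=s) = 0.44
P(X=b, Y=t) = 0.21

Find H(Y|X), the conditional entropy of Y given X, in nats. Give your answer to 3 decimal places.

0.991 nats

Marginals: p(X) = (0.1600, 0.8400), p(Y) = (0.2000, 0.5400, 0.2600).
H(Y|X) = Σ p(X) · H(Y|X=·).
  X=a: p=0.1600, H(Y|X=a) = 0.8305
  X=b: p=0.8400, H(Y|X=b) = 1.0215
Weighted sum = 0.991 nats.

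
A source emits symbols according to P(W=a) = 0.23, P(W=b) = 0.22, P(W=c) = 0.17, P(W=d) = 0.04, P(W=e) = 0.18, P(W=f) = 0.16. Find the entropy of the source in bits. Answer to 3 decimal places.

2.457 bits

H(W) = −Σ p·log₂ p.
  −(0.23)·log₂(0.23) = 0.4877
  −(0.22)·log₂(0.22) = 0.4806
  −(0.17)·log₂(0.17) = 0.4346
  −(0.04)·log₂(0.04) = 0.1858
  −(0.18)·log₂(0.18) = 0.4453
  −(0.16)·log₂(0.16) = 0.4230
Sum: 0.4877 + 0.4806 + 0.4346 + 0.1858 + 0.4453 + 0.4230 = 2.457 bits.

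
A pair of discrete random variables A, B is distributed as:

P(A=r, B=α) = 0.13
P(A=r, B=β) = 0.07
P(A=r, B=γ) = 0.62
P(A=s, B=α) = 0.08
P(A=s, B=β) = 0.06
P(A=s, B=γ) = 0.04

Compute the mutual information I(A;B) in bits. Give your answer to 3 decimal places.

0.132 bits

Marginals: p(A) = (0.8200, 0.1800), p(B) = (0.2100, 0.1300, 0.6600).
I(A;B) = Σ p(x,y)·log₂[p(x,y)/(p(x)p(y))].
  (r,α): 0.13·log₂(0.7549) = -0.0527
  (r,β): 0.07·log₂(0.6567) = -0.0425
  (r,γ): 0.62·log₂(1.1456) = 0.1216
  (s,α): 0.08·log₂(2.1164) = 0.0865
  (s,β): 0.06·log₂(2.5641) = 0.0815
  (s,γ): 0.04·log₂(0.3367) = -0.0628
Sum = 0.132 bits.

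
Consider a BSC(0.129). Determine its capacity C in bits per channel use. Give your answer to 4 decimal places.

0.4453 bits

Binary symmetric channel: C = 1 − h₂(ε) where h₂ is the binary entropy function.
h₂(0.129) = −0.129·log₂0.129 − 0.871·log₂0.871 = 0.5547.
C = 1 − 0.5547 = 0.4453 bits per channel use.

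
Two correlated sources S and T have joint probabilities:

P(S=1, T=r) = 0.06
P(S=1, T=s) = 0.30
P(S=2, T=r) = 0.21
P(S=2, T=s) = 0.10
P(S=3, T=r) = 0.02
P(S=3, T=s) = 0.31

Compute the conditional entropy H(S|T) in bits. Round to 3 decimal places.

1.338 bits

Marginals: p(S) = (0.3600, 0.3100, 0.3300), p(T) = (0.2900, 0.7100).
H(S|T) = Σ p(T) · H(S|T=·).
  T=r: p=0.2900, H(S|T=r) = 1.0736
  T=s: p=0.7100, H(S|T=s) = 1.4454
Weighted sum = 1.338 bits.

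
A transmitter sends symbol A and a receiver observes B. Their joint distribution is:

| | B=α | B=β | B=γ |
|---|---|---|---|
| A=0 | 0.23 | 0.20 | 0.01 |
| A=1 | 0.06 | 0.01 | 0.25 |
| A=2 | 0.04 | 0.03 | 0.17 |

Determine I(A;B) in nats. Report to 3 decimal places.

Marginals: p(A) = (0.4400, 0.3200, 0.2400), p(B) = (0.3300, 0.2400, 0.4300).
I(A;B) = Σ p(x,y)·ln[p(x,y)/(p(x)p(y))].
  (0,α): 0.23·ln(1.5840) = 0.1058
  (0,β): 0.20·ln(1.8939) = 0.1277
  (0,γ): 0.01·ln(0.0529) = -0.0294
  (1,α): 0.06·ln(0.5682) = -0.0339
  (1,β): 0.01·ln(0.1302) = -0.0204
  (1,γ): 0.25·ln(1.8169) = 0.1493
  (2,α): 0.04·ln(0.5051) = -0.0273
  (2,β): 0.03·ln(0.5208) = -0.0196
  (2,γ): 0.17·ln(1.6473) = 0.0849
Sum = 0.337 nats.

0.337 nats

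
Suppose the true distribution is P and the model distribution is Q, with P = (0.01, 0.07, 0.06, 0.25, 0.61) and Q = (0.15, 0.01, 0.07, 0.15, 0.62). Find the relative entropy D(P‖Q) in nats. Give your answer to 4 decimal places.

D(P‖Q) = Σ p·ln(p/q).
  0.01·ln(0.01/0.15) = -0.02708
  0.07·ln(0.07/0.01) = 0.13621
  0.06·ln(0.06/0.07) = -0.00925
  0.25·ln(0.25/0.15) = 0.12771
  0.61·ln(0.61/0.62) = -0.00992
D(P‖Q) = 0.2177 nats.

0.2177 nats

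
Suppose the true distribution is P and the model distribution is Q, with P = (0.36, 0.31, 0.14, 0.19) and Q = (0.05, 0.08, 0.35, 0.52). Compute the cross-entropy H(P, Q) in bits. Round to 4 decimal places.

H(P,Q) = −Σ p·log₂ q.
  −0.36·log₂(0.05) = 1.55589
  −0.31·log₂(0.08) = 1.12960
  −0.14·log₂(0.35) = 0.21204
  −0.19·log₂(0.52) = 0.17925
H(P,Q) = 3.0768 bits.

3.0768 bits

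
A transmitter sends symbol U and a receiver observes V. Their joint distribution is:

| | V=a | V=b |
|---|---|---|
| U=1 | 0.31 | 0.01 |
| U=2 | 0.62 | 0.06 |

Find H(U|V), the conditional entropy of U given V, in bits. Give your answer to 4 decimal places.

0.8954 bits

Marginals: p(U) = (0.3200, 0.6800), p(V) = (0.9300, 0.0700).
H(U|V) = Σ p(V) · H(U|V=·).
  V=a: p=0.9300, H(U|V=a) = 0.9183
  V=b: p=0.0700, H(U|V=b) = 0.5917
Weighted sum = 0.8954 bits.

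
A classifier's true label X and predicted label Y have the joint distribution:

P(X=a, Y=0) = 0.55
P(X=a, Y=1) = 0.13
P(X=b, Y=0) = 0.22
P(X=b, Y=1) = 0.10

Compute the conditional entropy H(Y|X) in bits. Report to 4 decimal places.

Marginals: p(X) = (0.6800, 0.3200), p(Y) = (0.7700, 0.2300).
H(Y|X) = Σ p(X) · H(Y|X=·).
  X=a: p=0.6800, H(Y|X=a) = 0.7039
  X=b: p=0.3200, H(Y|X=b) = 0.8960
Weighted sum = 0.7654 bits.

0.7654 bits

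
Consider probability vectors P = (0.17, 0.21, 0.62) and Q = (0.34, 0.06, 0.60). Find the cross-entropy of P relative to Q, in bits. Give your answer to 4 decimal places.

H(P,Q) = −Σ p·log₂ q.
  −0.17·log₂(0.34) = 0.26459
  −0.21·log₂(0.06) = 0.85237
  −0.62·log₂(0.60) = 0.45692
H(P,Q) = 1.5739 bits.

1.5739 bits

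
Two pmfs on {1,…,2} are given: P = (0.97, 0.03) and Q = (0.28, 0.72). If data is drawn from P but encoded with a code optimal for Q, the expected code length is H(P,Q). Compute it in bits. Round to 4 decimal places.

1.7956 bits

H(P,Q) = −Σ p·log₂ q.
  −0.97·log₂(0.28) = 1.78141
  −0.03·log₂(0.72) = 0.01422
H(P,Q) = 1.7956 bits.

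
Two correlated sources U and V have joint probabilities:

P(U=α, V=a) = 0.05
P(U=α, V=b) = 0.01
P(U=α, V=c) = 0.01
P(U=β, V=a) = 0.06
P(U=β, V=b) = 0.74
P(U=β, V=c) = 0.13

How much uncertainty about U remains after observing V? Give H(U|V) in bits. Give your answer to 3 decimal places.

Chain rule: H(U|V) = H(U,V) − H(V).
Marginals: p(U) = (0.0700, 0.9300), p(V) = (0.1100, 0.7500, 0.1400).
H(U,V) = 1.2966 bits; H(V) = 1.0587 bits.
H(U|V) = 1.2966 − 1.0587 = 0.238 bits.

0.238 bits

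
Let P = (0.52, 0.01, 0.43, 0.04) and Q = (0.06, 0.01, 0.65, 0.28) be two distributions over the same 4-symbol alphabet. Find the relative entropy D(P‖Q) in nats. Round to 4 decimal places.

0.8674 nats

D(P‖Q) = Σ p·ln(p/q).
  0.52·ln(0.52/0.06) = 1.12293
  0.01·ln(0.01/0.01) = 0.00000
  0.43·ln(0.43/0.65) = -0.17767
  0.04·ln(0.04/0.28) = -0.07784
D(P‖Q) = 0.8674 nats.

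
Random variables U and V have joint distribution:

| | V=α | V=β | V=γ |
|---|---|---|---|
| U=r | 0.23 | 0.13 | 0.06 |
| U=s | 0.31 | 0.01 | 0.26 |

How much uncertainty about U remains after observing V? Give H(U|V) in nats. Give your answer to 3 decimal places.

0.559 nats

Chain rule: H(U|V) = H(U,V) − H(V).
Marginals: p(U) = (0.4200, 0.5800), p(V) = (0.5400, 0.1400, 0.3200).
H(U,V) = 1.5314 nats; H(V) = 0.9726 nats.
H(U|V) = 1.5314 − 0.9726 = 0.559 nats.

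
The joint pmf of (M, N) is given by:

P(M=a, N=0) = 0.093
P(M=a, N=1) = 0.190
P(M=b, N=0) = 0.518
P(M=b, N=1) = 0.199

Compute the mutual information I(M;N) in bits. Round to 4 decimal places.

0.0947 bits

Marginals: p(M) = (0.2830, 0.7170), p(N) = (0.6110, 0.3890).
I(M;N) = Σ p(x,y)·log₂[p(x,y)/(p(x)p(y))].
  (a,0): 0.093·log₂(0.5378) = -0.08321
  (a,1): 0.190·log₂(1.7259) = 0.14960
  (b,0): 0.518·log₂(1.1824) = 0.12522
  (b,1): 0.199·log₂(0.7135) = -0.09692
Sum = 0.0947 bits.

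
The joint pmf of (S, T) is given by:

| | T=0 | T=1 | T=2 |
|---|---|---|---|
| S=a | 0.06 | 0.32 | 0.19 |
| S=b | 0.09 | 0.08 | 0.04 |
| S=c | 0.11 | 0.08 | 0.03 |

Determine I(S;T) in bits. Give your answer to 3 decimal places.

0.126 bits

Marginals: p(S) = (0.5700, 0.2100, 0.2200), p(T) = (0.2600, 0.4800, 0.2600).
I(S;T) = Σ p(x,y)·log₂[p(x,y)/(p(x)p(y))].
  (a,0): 0.06·log₂(0.4049) = -0.0783
  (a,1): 0.32·log₂(1.1696) = 0.0723
  (a,2): 0.19·log₂(1.2821) = 0.0681
  (b,0): 0.09·log₂(1.6484) = 0.0649
  (b,1): 0.08·log₂(0.7937) = -0.0267
  (b,2): 0.04·log₂(0.7326) = -0.0180
  (c,0): 0.11·log₂(1.9231) = 0.1038
  (c,1): 0.08·log₂(0.7576) = -0.0320
  (c,2): 0.03·log₂(0.5245) = -0.0279
Sum = 0.126 bits.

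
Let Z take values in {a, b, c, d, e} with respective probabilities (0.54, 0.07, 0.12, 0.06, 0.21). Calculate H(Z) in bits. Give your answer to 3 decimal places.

H(Z) = −Σ p·log₂ p.
  −(0.54)·log₂(0.54) = 0.4800
  −(0.07)·log₂(0.07) = 0.2686
  −(0.12)·log₂(0.12) = 0.3671
  −(0.06)·log₂(0.06) = 0.2435
  −(0.21)·log₂(0.21) = 0.4728
Sum: 0.4800 + 0.2686 + 0.3671 + 0.2435 + 0.4728 = 1.832 bits.

1.832 bits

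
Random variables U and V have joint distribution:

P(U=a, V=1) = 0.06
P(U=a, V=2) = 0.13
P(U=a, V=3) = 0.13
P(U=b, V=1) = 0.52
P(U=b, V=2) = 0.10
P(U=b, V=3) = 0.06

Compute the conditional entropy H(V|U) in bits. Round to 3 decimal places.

Marginals: p(U) = (0.3200, 0.6800), p(V) = (0.5800, 0.2300, 0.1900).
H(V|U) = Σ p(U) · H(V|U=·).
  U=a: p=0.3200, H(V|U=a) = 1.5087
  U=b: p=0.6800, H(V|U=b) = 1.0117
Weighted sum = 1.171 bits.

1.171 bits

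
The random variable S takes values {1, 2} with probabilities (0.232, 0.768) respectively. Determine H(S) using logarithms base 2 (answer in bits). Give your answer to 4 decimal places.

H(S) = −Σ p·log₂ p.
  −(0.232)·log₂(0.232) = 0.48901
  −(0.768)·log₂(0.768) = 0.29247
Sum: 0.48901 + 0.29247 = 0.7815 bits.

0.7815 bits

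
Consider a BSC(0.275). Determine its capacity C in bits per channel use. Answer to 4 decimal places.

Binary symmetric channel: C = 1 − h₂(ε) where h₂ is the binary entropy function.
h₂(0.275) = −0.275·log₂0.275 − 0.725·log₂0.725 = 0.8485.
C = 1 − 0.8485 = 0.1515 bits per channel use.

0.1515 bits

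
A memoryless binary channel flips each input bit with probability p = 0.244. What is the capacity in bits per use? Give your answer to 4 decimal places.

Binary symmetric channel: C = 1 − h₂(ε) where h₂ is the binary entropy function.
h₂(0.244) = −0.244·log₂0.244 − 0.756·log₂0.756 = 0.8016.
C = 1 − 0.8016 = 0.1984 bits per channel use.

0.1984 bits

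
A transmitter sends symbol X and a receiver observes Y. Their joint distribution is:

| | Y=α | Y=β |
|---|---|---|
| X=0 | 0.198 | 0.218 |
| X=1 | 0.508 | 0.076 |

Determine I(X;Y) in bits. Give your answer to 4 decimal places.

Marginals: p(X) = (0.4160, 0.5840), p(Y) = (0.7060, 0.2940).
I(X;Y) = Σ p(x,y)·log₂[p(x,y)/(p(x)p(y))].
  (0,α): 0.198·log₂(0.6742) = -0.11263
  (0,β): 0.218·log₂(1.7824) = 0.18178
  (1,α): 0.508·log₂(1.2321) = 0.15297
  (1,β): 0.076·log₂(0.4426) = -0.08936
Sum = 0.1328 bits.

0.1328 bits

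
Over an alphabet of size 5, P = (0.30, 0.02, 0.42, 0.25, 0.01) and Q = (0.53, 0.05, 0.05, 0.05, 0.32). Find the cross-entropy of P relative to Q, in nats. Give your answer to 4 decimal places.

H(P,Q) = −Σ p·ln q.
  −0.30·ln(0.53) = 0.19046
  −0.02·ln(0.05) = 0.05991
  −0.42·ln(0.05) = 1.25821
  −0.25·ln(0.05) = 0.74893
  −0.01·ln(0.32) = 0.01139
H(P,Q) = 2.2689 nats.

2.2689 nats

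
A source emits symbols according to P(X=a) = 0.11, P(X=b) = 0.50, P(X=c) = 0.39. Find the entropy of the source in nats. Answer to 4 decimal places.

0.9566 nats

H(X) = −Σ p·ln p.
  −(0.11)·ln(0.11) = 0.24280
  −(0.50)·ln(0.50) = 0.34657
  −(0.39)·ln(0.39) = 0.36723
Sum: 0.24280 + 0.34657 + 0.36723 = 0.9566 nats.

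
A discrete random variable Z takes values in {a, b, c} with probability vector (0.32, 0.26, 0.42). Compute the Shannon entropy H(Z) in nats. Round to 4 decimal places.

H(Z) = −Σ p·ln p.
  −(0.32)·ln(0.32) = 0.36462
  −(0.26)·ln(0.26) = 0.35024
  −(0.42)·ln(0.42) = 0.36435
Sum: 0.36462 + 0.35024 + 0.36435 = 1.0792 nats.

1.0792 nats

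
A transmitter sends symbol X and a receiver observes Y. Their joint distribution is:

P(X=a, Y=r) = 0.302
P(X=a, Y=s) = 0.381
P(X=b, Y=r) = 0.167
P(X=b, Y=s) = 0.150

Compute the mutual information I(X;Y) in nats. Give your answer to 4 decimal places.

0.0031 nats

Marginals: p(X) = (0.6830, 0.3170), p(Y) = (0.4690, 0.5310).
I(X;Y) = H(X) + H(Y) − H(X,Y).
H(X) = 0.6246, H(Y) = 0.6912, H(X,Y) = 1.3127.
I(X;Y) = 0.6246 + 0.6912 − 1.3127 = 0.0031 nats.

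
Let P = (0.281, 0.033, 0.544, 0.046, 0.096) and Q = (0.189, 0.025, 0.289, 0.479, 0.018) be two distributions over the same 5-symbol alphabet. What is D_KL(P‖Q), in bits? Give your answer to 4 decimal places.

D(P‖Q) = Σ p·log₂(p/q).
  0.281·log₂(0.281/0.189) = 0.16078
  0.033·log₂(0.033/0.025) = 0.01322
  0.544·log₂(0.544/0.289) = 0.49642
  0.046·log₂(0.046/0.479) = -0.15549
  0.096·log₂(0.096/0.018) = 0.23184
D(P‖Q) = 0.7468 bits.

0.7468 bits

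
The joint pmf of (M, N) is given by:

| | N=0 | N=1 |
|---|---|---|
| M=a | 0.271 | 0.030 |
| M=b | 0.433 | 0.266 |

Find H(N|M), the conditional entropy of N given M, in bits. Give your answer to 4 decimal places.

0.8108 bits

Marginals: p(M) = (0.3010, 0.6990), p(N) = (0.7040, 0.2960).
H(N|M) = Σ p(M) · H(N|M=·).
  M=a: p=0.3010, H(N|M=a) = 0.4679
  M=b: p=0.6990, H(N|M=b) = 0.9584
Weighted sum = 0.8108 bits.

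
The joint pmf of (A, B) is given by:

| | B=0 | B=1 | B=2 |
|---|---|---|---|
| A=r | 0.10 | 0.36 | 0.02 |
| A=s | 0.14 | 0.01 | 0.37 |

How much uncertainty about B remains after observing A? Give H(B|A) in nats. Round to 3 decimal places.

Chain rule: H(B|A) = H(A,B) − H(A).
Marginals: p(A) = (0.4800, 0.5200), p(B) = (0.2400, 0.3700, 0.3900).
H(A,B) = 1.3655 nats; H(A) = 0.6923 nats.
H(B|A) = 1.3655 − 0.6923 = 0.673 nats.

0.673 nats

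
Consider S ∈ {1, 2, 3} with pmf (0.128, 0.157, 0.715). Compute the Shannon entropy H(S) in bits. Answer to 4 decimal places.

H(S) = −Σ p·log₂ p.
  −(0.128)·log₂(0.128) = 0.37962
  −(0.157)·log₂(0.157) = 0.41937
  −(0.715)·log₂(0.715) = 0.34605
Sum: 0.37962 + 0.41937 + 0.34605 = 1.1450 bits.

1.1450 bits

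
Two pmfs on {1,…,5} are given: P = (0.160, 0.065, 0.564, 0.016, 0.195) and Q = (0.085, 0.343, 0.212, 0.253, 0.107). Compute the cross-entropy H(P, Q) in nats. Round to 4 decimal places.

1.7966 nats

H(P,Q) = −Σ p·ln q.
  −0.160·ln(0.085) = 0.39442
  −0.065·ln(0.343) = 0.06955
  −0.564·ln(0.212) = 0.87486
  −0.016·ln(0.253) = 0.02199
  −0.195·ln(0.107) = 0.43581
H(P,Q) = 1.7966 nats.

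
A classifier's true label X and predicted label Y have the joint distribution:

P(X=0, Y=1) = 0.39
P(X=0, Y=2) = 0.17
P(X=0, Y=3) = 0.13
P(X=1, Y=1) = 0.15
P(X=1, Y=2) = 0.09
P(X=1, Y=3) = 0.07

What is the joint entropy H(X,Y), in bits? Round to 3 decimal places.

H(X,Y) = −Σ p(x,y)·log₂ p(x,y) over all 6 cells.
  cell (0,1): −0.39·log₂0.39 = 0.5298
  cell (0,2): −0.17·log₂0.17 = 0.4346
  cell (0,3): −0.13·log₂0.13 = 0.3826
  cell (1,1): −0.15·log₂0.15 = 0.4105
  cell (1,2): −0.09·log₂0.09 = 0.3127
  cell (1,3): −0.07·log₂0.07 = 0.2686
Sum = 2.339 bits.

2.339 bits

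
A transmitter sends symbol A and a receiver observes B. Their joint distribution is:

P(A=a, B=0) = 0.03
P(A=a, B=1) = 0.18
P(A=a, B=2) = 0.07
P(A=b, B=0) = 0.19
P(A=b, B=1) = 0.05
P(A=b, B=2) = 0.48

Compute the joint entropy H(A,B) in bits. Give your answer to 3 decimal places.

H(A,B) = −Σ p(x,y)·log₂ p(x,y) over all 6 cells.
  cell (a,0): −0.03·log₂0.03 = 0.1518
  cell (a,1): −0.18·log₂0.18 = 0.4453
  cell (a,2): −0.07·log₂0.07 = 0.2686
  cell (b,0): −0.19·log₂0.19 = 0.4552
  cell (b,1): −0.05·log₂0.05 = 0.2161
  cell (b,2): −0.48·log₂0.48 = 0.5083
Sum = 2.045 bits.

2.045 bits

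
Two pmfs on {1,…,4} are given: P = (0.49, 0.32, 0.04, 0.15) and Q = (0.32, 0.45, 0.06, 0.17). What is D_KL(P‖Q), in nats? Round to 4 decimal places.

0.0647 nats

D(P‖Q) = Σ p·ln(p/q).
  0.49·ln(0.49/0.32) = 0.20878
  0.32·ln(0.32/0.45) = -0.10910
  0.04·ln(0.04/0.06) = -0.01622
  0.15·ln(0.15/0.17) = -0.01877
D(P‖Q) = 0.0647 nats.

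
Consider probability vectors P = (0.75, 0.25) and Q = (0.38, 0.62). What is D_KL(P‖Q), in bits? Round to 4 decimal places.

0.4081 bits

D(P‖Q) = Σ p·log₂(p/q).
  0.75·log₂(0.75/0.38) = 0.73567
  0.25·log₂(0.25/0.62) = -0.32759
D(P‖Q) = 0.4081 bits.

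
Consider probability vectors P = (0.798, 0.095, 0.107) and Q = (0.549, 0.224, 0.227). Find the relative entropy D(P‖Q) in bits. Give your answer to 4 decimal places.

0.1969 bits

D(P‖Q) = Σ p·log₂(p/q).
  0.798·log₂(0.798/0.549) = 0.43059
  0.095·log₂(0.095/0.224) = -0.11756
  0.107·log₂(0.107/0.227) = -0.11610
D(P‖Q) = 0.1969 bits.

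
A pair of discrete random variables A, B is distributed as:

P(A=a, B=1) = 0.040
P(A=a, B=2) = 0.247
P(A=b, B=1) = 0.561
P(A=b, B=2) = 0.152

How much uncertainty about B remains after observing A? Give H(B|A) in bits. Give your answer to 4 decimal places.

0.7002 bits

Marginals: p(A) = (0.2870, 0.7130), p(B) = (0.6010, 0.3990).
H(B|A) = Σ p(A) · H(B|A=·).
  A=a: p=0.2870, H(B|A=a) = 0.5826
  A=b: p=0.7130, H(B|A=b) = 0.7475
Weighted sum = 0.7002 bits.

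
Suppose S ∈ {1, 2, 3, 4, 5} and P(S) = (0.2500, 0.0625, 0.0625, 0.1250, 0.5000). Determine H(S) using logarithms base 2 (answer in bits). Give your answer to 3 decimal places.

1.875 bits

H(S) = −Σ p·log₂ p.
  −(0.2500)·log₂(0.2500) = 0.5000
  −(0.0625)·log₂(0.0625) = 0.2500
  −(0.0625)·log₂(0.0625) = 0.2500
  −(0.1250)·log₂(0.1250) = 0.3750
  −(0.5000)·log₂(0.5000) = 0.5000
Sum: 0.5000 + 0.2500 + 0.2500 + 0.3750 + 0.5000 = 1.875 bits.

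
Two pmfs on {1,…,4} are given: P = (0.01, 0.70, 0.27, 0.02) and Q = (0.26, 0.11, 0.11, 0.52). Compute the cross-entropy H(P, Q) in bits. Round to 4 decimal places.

3.1272 bits

H(P,Q) = −Σ p·log₂ q.
  −0.01·log₂(0.26) = 0.01943
  −0.70·log₂(0.11) = 2.22910
  −0.27·log₂(0.11) = 0.85979
  −0.02·log₂(0.52) = 0.01887
H(P,Q) = 3.1272 bits.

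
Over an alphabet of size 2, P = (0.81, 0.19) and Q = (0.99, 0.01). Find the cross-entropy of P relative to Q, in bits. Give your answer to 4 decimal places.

H(P,Q) = −Σ p·log₂ q.
  −0.81·log₂(0.99) = 0.01174
  −0.19·log₂(0.01) = 1.26233
H(P,Q) = 1.2741 bits.

1.2741 bits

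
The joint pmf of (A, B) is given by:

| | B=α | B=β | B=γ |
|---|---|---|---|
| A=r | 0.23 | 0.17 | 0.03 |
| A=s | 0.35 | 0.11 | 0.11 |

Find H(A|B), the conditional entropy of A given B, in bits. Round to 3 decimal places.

0.938 bits

Chain rule: H(A|B) = H(A,B) − H(B).
Marginals: p(A) = (0.4300, 0.5700), p(B) = (0.5800, 0.2800, 0.1400).
H(A,B) = 2.3047 bits; H(B) = 1.3671 bits.
H(A|B) = 2.3047 − 1.3671 = 0.938 bits.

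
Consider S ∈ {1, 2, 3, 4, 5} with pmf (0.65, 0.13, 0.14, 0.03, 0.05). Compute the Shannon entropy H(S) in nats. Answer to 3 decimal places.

H(S) = −Σ p·ln p.
  −(0.65)·ln(0.65) = 0.2800
  −(0.13)·ln(0.13) = 0.2652
  −(0.14)·ln(0.14) = 0.2753
  −(0.03)·ln(0.03) = 0.1052
  −(0.05)·ln(0.05) = 0.1498
Sum: 0.2800 + 0.2652 + 0.2753 + 0.1052 + 0.1498 = 1.075 nats.

1.075 nats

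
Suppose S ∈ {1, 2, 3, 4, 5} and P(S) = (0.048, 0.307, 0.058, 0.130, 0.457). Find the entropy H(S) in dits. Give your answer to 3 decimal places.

0.563 dits

H(S) = −Σ p·log₁₀ p.
  −(0.048)·log₁₀(0.048) = 0.0633
  −(0.307)·log₁₀(0.307) = 0.1574
  −(0.058)·log₁₀(0.058) = 0.0717
  −(0.130)·log₁₀(0.130) = 0.1152
  −(0.457)·log₁₀(0.457) = 0.1554
Sum: 0.0633 + 0.1574 + 0.0717 + 0.1152 + 0.1554 = 0.563 dits.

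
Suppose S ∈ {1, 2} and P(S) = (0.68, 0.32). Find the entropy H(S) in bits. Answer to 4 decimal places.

H(S) = −Σ p·log₂ p.
  −(0.68)·log₂(0.68) = 0.37835
  −(0.32)·log₂(0.32) = 0.52603
Sum: 0.37835 + 0.52603 = 0.9044 bits.

0.9044 bits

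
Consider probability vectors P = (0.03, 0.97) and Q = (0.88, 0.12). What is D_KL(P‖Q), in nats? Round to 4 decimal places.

1.9257 nats

D(P‖Q) = Σ p·ln(p/q).
  0.03·ln(0.03/0.88) = -0.10136
  0.97·ln(0.97/0.12) = 2.02711
D(P‖Q) = 1.9257 nats.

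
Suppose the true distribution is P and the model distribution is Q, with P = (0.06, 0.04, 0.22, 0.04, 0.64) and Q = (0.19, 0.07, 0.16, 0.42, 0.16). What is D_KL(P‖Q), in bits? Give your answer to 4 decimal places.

D(P‖Q) = Σ p·log₂(p/q).
  0.06·log₂(0.06/0.19) = -0.09978
  0.04·log₂(0.04/0.07) = -0.03229
  0.22·log₂(0.22/0.16) = 0.10107
  0.04·log₂(0.04/0.42) = -0.13569
  0.64·log₂(0.64/0.16) = 1.28000
D(P‖Q) = 1.1133 bits.

1.1133 bits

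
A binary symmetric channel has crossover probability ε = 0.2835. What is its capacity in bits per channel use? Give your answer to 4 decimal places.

0.1398 bits

Binary symmetric channel: C = 1 − h₂(ε) where h₂ is the binary entropy function.
h₂(0.2835) = −0.2835·log₂0.2835 − 0.7165·log₂0.7165 = 0.8602.
C = 1 − 0.8602 = 0.1398 bits per channel use.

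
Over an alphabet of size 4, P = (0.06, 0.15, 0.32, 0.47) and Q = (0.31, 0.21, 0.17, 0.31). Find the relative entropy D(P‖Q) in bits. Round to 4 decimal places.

D(P‖Q) = Σ p·log₂(p/q).
  0.06·log₂(0.06/0.31) = -0.14215
  0.15·log₂(0.15/0.21) = -0.07281
  0.32·log₂(0.32/0.17) = 0.29201
  0.47·log₂(0.47/0.31) = 0.28218
D(P‖Q) = 0.3592 bits.

0.3592 bits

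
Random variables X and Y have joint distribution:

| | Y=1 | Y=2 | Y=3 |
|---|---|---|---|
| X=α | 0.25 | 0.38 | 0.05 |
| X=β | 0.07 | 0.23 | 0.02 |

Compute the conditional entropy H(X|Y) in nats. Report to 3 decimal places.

Marginals: p(X) = (0.6800, 0.3200), p(Y) = (0.3200, 0.6100, 0.0700).
H(X|Y) = Σ p(Y) · H(X|Y=·).
  Y=1: p=0.3200, H(X|Y=1) = 0.5253
  Y=2: p=0.6100, H(X|Y=2) = 0.6626
  Y=3: p=0.0700, H(X|Y=3) = 0.5983
Weighted sum = 0.614 nats.

0.614 nats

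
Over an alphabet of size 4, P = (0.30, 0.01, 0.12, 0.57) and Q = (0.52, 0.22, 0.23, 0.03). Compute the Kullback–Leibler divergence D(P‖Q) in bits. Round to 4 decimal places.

2.0260 bits

D(P‖Q) = Σ p·log₂(p/q).
  0.30·log₂(0.30/0.52) = -0.23806
  0.01·log₂(0.01/0.22) = -0.04459
  0.12·log₂(0.12/0.23) = -0.11263
  0.57·log₂(0.57/0.03) = 2.42132
D(P‖Q) = 2.0260 bits.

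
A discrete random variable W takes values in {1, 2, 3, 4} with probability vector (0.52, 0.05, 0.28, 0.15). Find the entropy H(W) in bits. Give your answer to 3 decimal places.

H(W) = −Σ p·log₂ p.
  −(0.52)·log₂(0.52) = 0.4906
  −(0.05)·log₂(0.05) = 0.2161
  −(0.28)·log₂(0.28) = 0.5142
  −(0.15)·log₂(0.15) = 0.4105
Sum: 0.4906 + 0.2161 + 0.5142 + 0.4105 = 1.631 bits.

1.631 bits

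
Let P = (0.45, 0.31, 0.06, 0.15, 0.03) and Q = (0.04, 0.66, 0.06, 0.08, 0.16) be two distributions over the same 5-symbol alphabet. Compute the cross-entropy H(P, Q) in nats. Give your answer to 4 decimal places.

H(P,Q) = −Σ p·ln q.
  −0.45·ln(0.04) = 1.44849
  −0.31·ln(0.66) = 0.12881
  −0.06·ln(0.06) = 0.16880
  −0.15·ln(0.08) = 0.37886
  −0.03·ln(0.16) = 0.05498
H(P,Q) = 2.1799 nats.

2.1799 nats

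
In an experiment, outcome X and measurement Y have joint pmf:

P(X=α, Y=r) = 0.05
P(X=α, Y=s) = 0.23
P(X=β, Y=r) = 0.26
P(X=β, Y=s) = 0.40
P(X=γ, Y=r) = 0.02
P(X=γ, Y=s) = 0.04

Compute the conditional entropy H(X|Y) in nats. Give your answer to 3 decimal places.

0.777 nats

Chain rule: H(X|Y) = H(X,Y) − H(Y).
Marginals: p(X) = (0.2800, 0.6600, 0.0600), p(Y) = (0.3300, 0.6700).
H(X,Y) = 1.4116 nats; H(Y) = 0.6342 nats.
H(X|Y) = 1.4116 − 0.6342 = 0.777 nats.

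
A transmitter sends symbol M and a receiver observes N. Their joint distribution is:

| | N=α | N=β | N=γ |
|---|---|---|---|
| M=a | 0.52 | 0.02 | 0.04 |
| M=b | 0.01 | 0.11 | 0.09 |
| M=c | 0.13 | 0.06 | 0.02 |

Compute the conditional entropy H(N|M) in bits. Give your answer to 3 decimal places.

0.856 bits

Chain rule: H(N|M) = H(M,N) − H(M).
Marginals: p(M) = (0.5800, 0.2100, 0.2100), p(N) = (0.6600, 0.1900, 0.1500).
H(M,N) = 2.2576 bits; H(M) = 1.4015 bits.
H(N|M) = 2.2576 − 1.4015 = 0.856 bits.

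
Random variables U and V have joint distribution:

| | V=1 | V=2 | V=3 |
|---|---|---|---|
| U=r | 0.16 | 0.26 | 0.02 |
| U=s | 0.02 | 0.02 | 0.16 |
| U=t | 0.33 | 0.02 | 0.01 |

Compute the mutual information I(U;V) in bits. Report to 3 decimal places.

0.591 bits

Marginals: p(U) = (0.4400, 0.2000, 0.3600), p(V) = (0.5100, 0.3000, 0.1900).
I(U;V) = H(U) + H(V) − H(U,V).
H(U) = 1.5161, H(V) = 1.4717, H(U,V) = 2.3971.
I(U;V) = 1.5161 + 1.4717 − 2.3971 = 0.591 bits.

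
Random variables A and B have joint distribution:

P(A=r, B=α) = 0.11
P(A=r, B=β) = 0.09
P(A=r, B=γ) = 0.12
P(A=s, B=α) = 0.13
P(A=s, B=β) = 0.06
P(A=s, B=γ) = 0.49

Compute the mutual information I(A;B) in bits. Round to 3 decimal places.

0.084 bits

Marginals: p(A) = (0.3200, 0.6800), p(B) = (0.2400, 0.1500, 0.6100).
I(A;B) = H(A) + H(B) − H(A,B).
H(A) = 0.9044, H(B) = 1.3397, H(A,B) = 2.1605.
I(A;B) = 0.9044 + 1.3397 − 2.1605 = 0.084 bits.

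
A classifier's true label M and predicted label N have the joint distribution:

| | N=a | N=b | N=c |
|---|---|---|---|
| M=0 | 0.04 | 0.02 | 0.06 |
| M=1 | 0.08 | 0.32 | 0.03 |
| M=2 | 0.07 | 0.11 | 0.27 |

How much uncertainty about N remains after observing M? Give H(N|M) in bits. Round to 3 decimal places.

Marginals: p(M) = (0.1200, 0.4300, 0.4500), p(N) = (0.1900, 0.4500, 0.3600).
H(N|M) = Σ p(M) · H(N|M=·).
  M=0: p=0.1200, H(N|M=0) = 1.4591
  M=1: p=0.4300, H(N|M=1) = 1.0366
  M=2: p=0.4500, H(N|M=2) = 1.3566
Weighted sum = 1.231 bits.

1.231 bits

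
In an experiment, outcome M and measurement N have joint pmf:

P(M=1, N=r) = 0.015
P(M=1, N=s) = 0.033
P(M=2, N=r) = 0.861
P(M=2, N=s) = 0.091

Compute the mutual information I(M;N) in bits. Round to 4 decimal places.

0.0647 bits

Marginals: p(M) = (0.0480, 0.9520), p(N) = (0.8760, 0.1240).
I(M;N) = H(M) + H(N) − H(M,N).
H(M) = 0.2778, H(N) = 0.5408, H(M,N) = 0.7539.
I(M;N) = 0.2778 + 0.5408 − 0.7539 = 0.0647 bits.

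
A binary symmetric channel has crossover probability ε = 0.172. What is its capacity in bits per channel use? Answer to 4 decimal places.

0.3377 bits

Binary symmetric channel: C = 1 − h₂(ε) where h₂ is the binary entropy function.
h₂(0.172) = −0.172·log₂0.172 − 0.828·log₂0.828 = 0.6623.
C = 1 − 0.6623 = 0.3377 bits per channel use.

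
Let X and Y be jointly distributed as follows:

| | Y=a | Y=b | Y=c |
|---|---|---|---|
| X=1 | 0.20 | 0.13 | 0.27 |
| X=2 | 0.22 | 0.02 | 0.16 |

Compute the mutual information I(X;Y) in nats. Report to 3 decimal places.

Marginals: p(X) = (0.6000, 0.4000), p(Y) = (0.4200, 0.1500, 0.4300).
I(X;Y) = H(X) + H(Y) − H(X,Y).
H(X) = 0.6730, H(Y) = 1.0118, H(X,Y) = 1.6452.
I(X;Y) = 0.6730 + 1.0118 − 1.6452 = 0.040 nats.

0.040 nats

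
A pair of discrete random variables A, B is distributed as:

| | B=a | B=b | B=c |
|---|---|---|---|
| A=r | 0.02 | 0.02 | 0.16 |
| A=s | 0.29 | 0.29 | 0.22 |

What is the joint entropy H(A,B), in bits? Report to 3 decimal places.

2.165 bits

H(A,B) = −Σ p(x,y)·log₂ p(x,y) over all 6 cells.
  cell (r,a): −0.02·log₂0.02 = 0.1129
  cell (r,b): −0.02·log₂0.02 = 0.1129
  cell (r,c): −0.16·log₂0.16 = 0.4230
  cell (s,a): −0.29·log₂0.29 = 0.5179
  cell (s,b): −0.29·log₂0.29 = 0.5179
  cell (s,c): −0.22·log₂0.22 = 0.4806
Sum = 2.165 bits.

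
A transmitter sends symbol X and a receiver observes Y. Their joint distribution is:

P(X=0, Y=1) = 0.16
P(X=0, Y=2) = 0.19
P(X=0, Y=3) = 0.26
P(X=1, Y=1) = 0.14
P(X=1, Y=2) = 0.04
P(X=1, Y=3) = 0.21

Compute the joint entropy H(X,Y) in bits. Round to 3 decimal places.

H(X,Y) = −Σ p(x,y)·log₂ p(x,y) over all 6 cells.
  cell (0,1): −0.16·log₂0.16 = 0.4230
  cell (0,2): −0.19·log₂0.19 = 0.4552
  cell (0,3): −0.26·log₂0.26 = 0.5053
  cell (1,1): −0.14·log₂0.14 = 0.3971
  cell (1,2): −0.04·log₂0.04 = 0.1858
  cell (1,3): −0.21·log₂0.21 = 0.4728
Sum = 2.439 bits.

2.439 bits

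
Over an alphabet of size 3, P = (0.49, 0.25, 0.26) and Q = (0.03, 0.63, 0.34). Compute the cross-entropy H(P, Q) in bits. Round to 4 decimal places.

H(P,Q) = −Σ p·log₂ q.
  −0.49·log₂(0.03) = 2.47886
  −0.25·log₂(0.63) = 0.16664
  −0.26·log₂(0.34) = 0.40466
H(P,Q) = 3.0502 bits.

3.0502 bits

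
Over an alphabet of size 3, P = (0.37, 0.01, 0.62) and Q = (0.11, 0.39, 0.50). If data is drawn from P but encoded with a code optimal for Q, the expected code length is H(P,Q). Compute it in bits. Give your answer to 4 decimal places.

H(P,Q) = −Σ p·log₂ q.
  −0.37·log₂(0.11) = 1.17824
  −0.01·log₂(0.39) = 0.01358
  −0.62·log₂(0.50) = 0.62000
H(P,Q) = 1.8118 bits.

1.8118 bits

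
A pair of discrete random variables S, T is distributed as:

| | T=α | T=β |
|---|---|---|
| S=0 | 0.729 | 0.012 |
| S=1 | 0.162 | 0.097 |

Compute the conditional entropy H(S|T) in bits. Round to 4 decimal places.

Marginals: p(S) = (0.7410, 0.2590), p(T) = (0.8910, 0.1090).
H(S|T) = Σ p(T) · H(S|T=·).
  T=α: p=0.8910, H(S|T=α) = 0.6840
  T=β: p=0.1090, H(S|T=β) = 0.5002
Weighted sum = 0.6640 bits.

0.6640 bits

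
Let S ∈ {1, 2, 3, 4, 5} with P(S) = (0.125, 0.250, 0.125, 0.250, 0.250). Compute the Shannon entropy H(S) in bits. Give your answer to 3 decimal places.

H(S) = −Σ p·log₂ p.
  −(0.125)·log₂(0.125) = 0.3750
  −(0.250)·log₂(0.250) = 0.5000
  −(0.125)·log₂(0.125) = 0.3750
  −(0.250)·log₂(0.250) = 0.5000
  −(0.250)·log₂(0.250) = 0.5000
Sum: 0.3750 + 0.5000 + 0.3750 + 0.5000 + 0.5000 = 2.250 bits.

2.250 bits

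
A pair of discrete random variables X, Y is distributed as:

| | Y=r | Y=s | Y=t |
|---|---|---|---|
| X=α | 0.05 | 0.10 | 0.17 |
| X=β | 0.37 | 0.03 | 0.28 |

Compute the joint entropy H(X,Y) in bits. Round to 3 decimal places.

H(X,Y) = −Σ p(x,y)·log₂ p(x,y) over all 6 cells.
  cell (α,r): −0.05·log₂0.05 = 0.2161
  cell (α,s): −0.10·log₂0.10 = 0.3322
  cell (α,t): −0.17·log₂0.17 = 0.4346
  cell (β,r): −0.37·log₂0.37 = 0.5307
  cell (β,s): −0.03·log₂0.03 = 0.1518
  cell (β,t): −0.28·log₂0.28 = 0.5142
Sum = 2.180 bits.

2.180 bits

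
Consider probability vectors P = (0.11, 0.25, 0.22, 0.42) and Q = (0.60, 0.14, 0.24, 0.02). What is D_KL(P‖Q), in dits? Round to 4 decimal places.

0.5289 dits

D(P‖Q) = Σ p·log₁₀(p/q).
  0.11·log₁₀(0.11/0.60) = -0.08104
  0.25·log₁₀(0.25/0.14) = 0.06295
  0.22·log₁₀(0.22/0.24) = -0.00831
  0.42·log₁₀(0.42/0.02) = 0.55533
D(P‖Q) = 0.5289 dits.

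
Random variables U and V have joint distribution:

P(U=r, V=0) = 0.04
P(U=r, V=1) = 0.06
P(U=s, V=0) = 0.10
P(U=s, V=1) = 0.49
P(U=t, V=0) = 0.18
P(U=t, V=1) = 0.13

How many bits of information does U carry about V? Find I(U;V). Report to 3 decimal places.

0.116 bits

Marginals: p(U) = (0.1000, 0.5900, 0.3100), p(V) = (0.3200, 0.6800).
I(U;V) = Σ p(x,y)·log₂[p(x,y)/(p(x)p(y))].
  (r,0): 0.04·log₂(1.2500) = 0.0129
  (r,1): 0.06·log₂(0.8824) = -0.0108
  (s,0): 0.10·log₂(0.5297) = -0.0917
  (s,1): 0.49·log₂(1.2213) = 0.1413
  (t,0): 0.18·log₂(1.8145) = 0.1547
  (t,1): 0.13·log₂(0.6167) = -0.0907
Sum = 0.116 bits.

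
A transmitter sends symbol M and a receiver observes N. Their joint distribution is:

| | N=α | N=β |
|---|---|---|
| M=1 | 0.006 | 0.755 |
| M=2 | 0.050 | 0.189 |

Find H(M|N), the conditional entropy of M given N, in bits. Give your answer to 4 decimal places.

0.7094 bits

Chain rule: H(M|N) = H(M,N) − H(N).
Marginals: p(M) = (0.7610, 0.2390), p(N) = (0.0560, 0.9440).
H(M,N) = 1.0208 bits; H(N) = 0.3114 bits.
H(M|N) = 1.0208 − 0.3114 = 0.7094 bits.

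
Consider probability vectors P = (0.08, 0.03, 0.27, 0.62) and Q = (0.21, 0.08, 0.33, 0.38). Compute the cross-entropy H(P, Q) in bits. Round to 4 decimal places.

H(P,Q) = −Σ p·log₂ q.
  −0.08·log₂(0.21) = 0.18012
  −0.03·log₂(0.08) = 0.10932
  −0.27·log₂(0.33) = 0.43185
  −0.62·log₂(0.38) = 0.86548
H(P,Q) = 1.5868 bits.

1.5868 bits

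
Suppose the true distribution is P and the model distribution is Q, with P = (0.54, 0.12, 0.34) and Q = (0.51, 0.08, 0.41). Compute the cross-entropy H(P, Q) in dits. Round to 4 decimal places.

H(P,Q) = −Σ p·log₁₀ q.
  −0.54·log₁₀(0.51) = 0.15791
  −0.12·log₁₀(0.08) = 0.13163
  −0.34·log₁₀(0.41) = 0.13165
H(P,Q) = 0.4212 dits.

0.4212 dits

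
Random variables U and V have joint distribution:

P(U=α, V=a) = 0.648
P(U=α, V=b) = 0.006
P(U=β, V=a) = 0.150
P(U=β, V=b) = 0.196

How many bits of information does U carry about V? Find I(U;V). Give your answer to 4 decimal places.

0.3351 bits

Marginals: p(U) = (0.6540, 0.3460), p(V) = (0.7980, 0.2020).
I(U;V) = H(U) + H(V) − H(U,V).
H(U) = 0.9304, H(V) = 0.7259, H(U,V) = 1.3212.
I(U;V) = 0.9304 + 0.7259 − 1.3212 = 0.3351 bits.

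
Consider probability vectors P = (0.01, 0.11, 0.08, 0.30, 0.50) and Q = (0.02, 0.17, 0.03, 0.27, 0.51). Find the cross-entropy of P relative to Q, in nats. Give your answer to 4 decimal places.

1.2440 nats

H(P,Q) = −Σ p·ln q.
  −0.01·ln(0.02) = 0.03912
  −0.11·ln(0.17) = 0.19492
  −0.08·ln(0.03) = 0.28052
  −0.30·ln(0.27) = 0.39280
  −0.50·ln(0.51) = 0.33667
H(P,Q) = 1.2440 nats.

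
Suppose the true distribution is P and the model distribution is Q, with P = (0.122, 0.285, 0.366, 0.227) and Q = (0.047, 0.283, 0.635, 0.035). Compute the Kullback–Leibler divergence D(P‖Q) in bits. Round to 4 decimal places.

0.4921 bits

D(P‖Q) = Σ p·log₂(p/q).
  0.122·log₂(0.122/0.047) = 0.16789
  0.285·log₂(0.285/0.283) = 0.00290
  0.366·log₂(0.366/0.635) = -0.29094
  0.227·log₂(0.227/0.035) = 0.61228
D(P‖Q) = 0.4921 bits.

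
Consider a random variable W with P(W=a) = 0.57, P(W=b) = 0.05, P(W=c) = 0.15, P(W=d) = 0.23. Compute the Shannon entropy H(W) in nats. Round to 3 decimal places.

1.093 nats

H(W) = −Σ p·ln p.
  −(0.57)·ln(0.57) = 0.3204
  −(0.05)·ln(0.05) = 0.1498
  −(0.15)·ln(0.15) = 0.2846
  −(0.23)·ln(0.23) = 0.3380
Sum: 0.3204 + 0.1498 + 0.2846 + 0.3380 = 1.093 nats.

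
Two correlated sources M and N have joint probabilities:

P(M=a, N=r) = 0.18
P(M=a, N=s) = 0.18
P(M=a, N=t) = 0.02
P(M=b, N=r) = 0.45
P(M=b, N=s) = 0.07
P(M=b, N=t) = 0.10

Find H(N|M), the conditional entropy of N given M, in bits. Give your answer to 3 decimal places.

1.165 bits

Chain rule: H(N|M) = H(M,N) − H(M).
Marginals: p(M) = (0.3800, 0.6200), p(N) = (0.6300, 0.2500, 0.1200).
H(M,N) = 2.1226 bits; H(M) = 0.9580 bits.
H(N|M) = 2.1226 − 0.9580 = 1.165 bits.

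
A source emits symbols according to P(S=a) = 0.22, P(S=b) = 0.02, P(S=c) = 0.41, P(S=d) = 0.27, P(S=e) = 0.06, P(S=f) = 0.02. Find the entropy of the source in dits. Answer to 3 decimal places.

H(S) = −Σ p·log₁₀ p.
  −(0.22)·log₁₀(0.22) = 0.1447
  −(0.02)·log₁₀(0.02) = 0.0340
  −(0.41)·log₁₀(0.41) = 0.1588
  −(0.27)·log₁₀(0.27) = 0.1535
  −(0.06)·log₁₀(0.06) = 0.0733
  −(0.02)·log₁₀(0.02) = 0.0340
Sum: 0.1447 + 0.0340 + 0.1588 + 0.1535 + 0.0733 + 0.0340 = 0.598 dits.

0.598 dits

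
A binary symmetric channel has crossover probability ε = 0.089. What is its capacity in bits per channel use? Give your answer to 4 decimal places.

Binary symmetric channel: C = 1 − h₂(ε) where h₂ is the binary entropy function.
h₂(0.089) = −0.089·log₂0.089 − 0.911·log₂0.911 = 0.4331.
C = 1 − 0.4331 = 0.5669 bits per channel use.

0.5669 bits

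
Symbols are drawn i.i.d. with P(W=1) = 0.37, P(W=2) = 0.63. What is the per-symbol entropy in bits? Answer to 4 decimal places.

H(W) = −Σ p·log₂ p.
  −(0.37)·log₂(0.37) = 0.53073
  −(0.63)·log₂(0.63) = 0.41994
Sum: 0.53073 + 0.41994 = 0.9507 bits.

0.9507 bits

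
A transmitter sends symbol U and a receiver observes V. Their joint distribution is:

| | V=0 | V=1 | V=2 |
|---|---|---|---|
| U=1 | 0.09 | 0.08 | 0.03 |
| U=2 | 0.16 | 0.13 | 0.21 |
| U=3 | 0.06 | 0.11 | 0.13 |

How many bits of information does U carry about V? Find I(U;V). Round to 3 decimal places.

0.055 bits

Marginals: p(U) = (0.2000, 0.5000, 0.3000), p(V) = (0.3100, 0.3200, 0.3700).
I(U;V) = Σ p(x,y)·log₂[p(x,y)/(p(x)p(y))].
  (1,0): 0.09·log₂(1.4516) = 0.0484
  (1,1): 0.08·log₂(1.2500) = 0.0258
  (1,2): 0.03·log₂(0.4054) = -0.0391
  (2,0): 0.16·log₂(1.0323) = 0.0073
  (2,1): 0.13·log₂(0.8125) = -0.0389
  (2,2): 0.21·log₂(1.1351) = 0.0384
  (3,0): 0.06·log₂(0.6452) = -0.0379
  (3,1): 0.11·log₂(1.1458) = 0.0216
  (3,2): 0.13·log₂(1.1712) = 0.0296
Sum = 0.055 bits.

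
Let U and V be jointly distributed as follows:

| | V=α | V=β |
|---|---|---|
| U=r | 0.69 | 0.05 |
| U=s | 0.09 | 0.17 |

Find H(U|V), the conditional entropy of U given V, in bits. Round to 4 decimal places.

Marginals: p(U) = (0.7400, 0.2600), p(V) = (0.7800, 0.2200).
H(U|V) = Σ p(V) · H(U|V=·).
  V=α: p=0.7800, H(U|V=α) = 0.5159
  V=β: p=0.2200, H(U|V=β) = 0.7732
Weighted sum = 0.5725 bits.

0.5725 bits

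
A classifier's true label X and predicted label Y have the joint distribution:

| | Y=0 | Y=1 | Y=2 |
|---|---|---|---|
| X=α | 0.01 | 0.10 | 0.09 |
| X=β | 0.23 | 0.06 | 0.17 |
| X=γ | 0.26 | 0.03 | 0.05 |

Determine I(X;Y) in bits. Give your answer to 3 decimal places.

0.238 bits

Marginals: p(X) = (0.2000, 0.4600, 0.3400), p(Y) = (0.5000, 0.1900, 0.3100).
I(X;Y) = H(X) + H(Y) − H(X,Y).
H(X) = 1.5089, H(Y) = 1.4790, H(X,Y) = 2.7502.
I(X;Y) = 1.5089 + 1.4790 − 2.7502 = 0.238 bits.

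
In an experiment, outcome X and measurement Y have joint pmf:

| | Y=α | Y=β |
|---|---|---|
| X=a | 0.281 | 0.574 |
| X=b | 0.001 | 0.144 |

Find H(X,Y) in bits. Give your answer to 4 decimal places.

1.3869 bits

H(X,Y) = −Σ p(x,y)·log₂ p(x,y) over all 4 cells.
  cell (a,α): −0.281·log₂0.281 = 0.51461
  cell (a,β): −0.574·log₂0.574 = 0.45970
  cell (b,α): −0.001·log₂0.001 = 0.00997
  cell (b,β): −0.144·log₂0.144 = 0.40260
Sum = 1.3869 bits.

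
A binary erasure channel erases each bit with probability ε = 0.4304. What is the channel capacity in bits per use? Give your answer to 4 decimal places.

0.5696 bits

Binary erasure channel: capacity C = 1 − ε.
C = 1 − 0.4304 = 0.5696 bits per channel use.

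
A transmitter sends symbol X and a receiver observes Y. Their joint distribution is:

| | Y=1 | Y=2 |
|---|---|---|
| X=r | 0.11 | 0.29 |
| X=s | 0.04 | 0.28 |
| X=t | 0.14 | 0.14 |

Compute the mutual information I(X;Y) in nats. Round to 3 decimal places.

Marginals: p(X) = (0.4000, 0.3200, 0.2800), p(Y) = (0.2900, 0.7100).
I(X;Y) = Σ p(x,y)·ln[p(x,y)/(p(x)p(y))].
  (r,1): 0.11·ln(0.9483) = -0.0058
  (r,2): 0.29·ln(1.0211) = 0.0061
  (s,1): 0.04·ln(0.4310) = -0.0337
  (s,2): 0.28·ln(1.2324) = 0.0585
  (t,1): 0.14·ln(1.7241) = 0.0763
  (t,2): 0.14·ln(0.7042) = -0.0491
Sum = 0.052 nats.

0.052 nats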